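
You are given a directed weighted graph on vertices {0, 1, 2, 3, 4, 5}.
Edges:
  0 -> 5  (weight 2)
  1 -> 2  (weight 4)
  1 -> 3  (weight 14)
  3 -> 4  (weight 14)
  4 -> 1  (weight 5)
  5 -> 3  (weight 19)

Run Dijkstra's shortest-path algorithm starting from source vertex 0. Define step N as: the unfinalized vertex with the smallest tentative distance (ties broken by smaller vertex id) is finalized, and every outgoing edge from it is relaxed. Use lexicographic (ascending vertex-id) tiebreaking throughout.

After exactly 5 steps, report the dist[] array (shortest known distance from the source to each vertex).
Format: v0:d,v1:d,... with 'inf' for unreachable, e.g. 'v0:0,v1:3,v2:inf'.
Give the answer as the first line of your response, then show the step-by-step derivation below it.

v0:0,v1:40,v2:44,v3:21,v4:35,v5:2

step 1: dist = v0:0,v1:inf,v2:inf,v3:inf,v4:inf,v5:2
step 2: dist = v0:0,v1:inf,v2:inf,v3:21,v4:inf,v5:2
step 3: dist = v0:0,v1:inf,v2:inf,v3:21,v4:35,v5:2
step 4: dist = v0:0,v1:40,v2:inf,v3:21,v4:35,v5:2
step 5: dist = v0:0,v1:40,v2:44,v3:21,v4:35,v5:2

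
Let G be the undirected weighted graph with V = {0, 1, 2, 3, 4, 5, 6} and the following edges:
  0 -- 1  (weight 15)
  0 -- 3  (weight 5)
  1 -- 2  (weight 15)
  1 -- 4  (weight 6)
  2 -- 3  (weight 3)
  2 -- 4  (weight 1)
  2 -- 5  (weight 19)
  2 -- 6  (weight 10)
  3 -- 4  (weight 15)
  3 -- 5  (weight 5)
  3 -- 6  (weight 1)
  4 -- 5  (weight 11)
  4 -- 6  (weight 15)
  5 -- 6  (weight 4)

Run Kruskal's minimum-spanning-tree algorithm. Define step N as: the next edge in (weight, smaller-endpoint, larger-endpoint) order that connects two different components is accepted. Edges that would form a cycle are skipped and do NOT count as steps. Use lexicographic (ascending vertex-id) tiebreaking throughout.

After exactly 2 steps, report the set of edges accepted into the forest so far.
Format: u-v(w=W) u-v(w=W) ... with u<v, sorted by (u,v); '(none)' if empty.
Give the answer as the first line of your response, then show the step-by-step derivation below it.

2-4(w=1) 3-6(w=1)

step 1: add edge 2-4 (w=1); MST = {2-4(w=1)}
step 2: add edge 3-6 (w=1); MST = {2-4(w=1) 3-6(w=1)}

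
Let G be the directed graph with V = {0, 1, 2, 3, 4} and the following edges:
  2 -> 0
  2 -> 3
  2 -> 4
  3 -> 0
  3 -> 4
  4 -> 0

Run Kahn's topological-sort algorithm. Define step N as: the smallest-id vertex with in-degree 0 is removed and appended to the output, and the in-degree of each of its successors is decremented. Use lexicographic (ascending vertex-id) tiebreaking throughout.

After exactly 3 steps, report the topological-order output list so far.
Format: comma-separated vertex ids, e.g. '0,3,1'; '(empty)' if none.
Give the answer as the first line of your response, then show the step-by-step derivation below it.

1,2,3

step 1: output 1; order=[1]; indeg=(3,0,0,1,2)
step 2: output 2; order=[1,2]; indeg=(2,0,0,0,1)
step 3: output 3; order=[1,2,3]; indeg=(1,0,0,0,0)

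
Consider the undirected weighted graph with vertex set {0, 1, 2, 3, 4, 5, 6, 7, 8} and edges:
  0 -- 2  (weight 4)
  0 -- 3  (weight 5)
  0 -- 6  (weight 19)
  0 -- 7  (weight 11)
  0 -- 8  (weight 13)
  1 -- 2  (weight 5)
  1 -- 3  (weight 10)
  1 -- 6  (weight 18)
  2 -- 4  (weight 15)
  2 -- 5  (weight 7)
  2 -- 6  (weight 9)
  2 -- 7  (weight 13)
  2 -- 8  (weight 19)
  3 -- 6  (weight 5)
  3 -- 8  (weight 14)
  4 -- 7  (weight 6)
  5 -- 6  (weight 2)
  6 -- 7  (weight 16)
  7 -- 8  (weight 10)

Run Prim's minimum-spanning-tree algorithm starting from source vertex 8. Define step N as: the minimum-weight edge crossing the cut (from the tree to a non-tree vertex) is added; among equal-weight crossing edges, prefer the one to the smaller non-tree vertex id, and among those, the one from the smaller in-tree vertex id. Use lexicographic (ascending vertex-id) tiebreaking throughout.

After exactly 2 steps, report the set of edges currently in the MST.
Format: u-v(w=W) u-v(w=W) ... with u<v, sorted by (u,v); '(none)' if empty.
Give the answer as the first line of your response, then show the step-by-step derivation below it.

4-7(w=6) 7-8(w=10)

step 1: add edge 7-8 (w=10); MST = {7-8(w=10)}
step 2: add edge 4-7 (w=6); MST = {4-7(w=6) 7-8(w=10)}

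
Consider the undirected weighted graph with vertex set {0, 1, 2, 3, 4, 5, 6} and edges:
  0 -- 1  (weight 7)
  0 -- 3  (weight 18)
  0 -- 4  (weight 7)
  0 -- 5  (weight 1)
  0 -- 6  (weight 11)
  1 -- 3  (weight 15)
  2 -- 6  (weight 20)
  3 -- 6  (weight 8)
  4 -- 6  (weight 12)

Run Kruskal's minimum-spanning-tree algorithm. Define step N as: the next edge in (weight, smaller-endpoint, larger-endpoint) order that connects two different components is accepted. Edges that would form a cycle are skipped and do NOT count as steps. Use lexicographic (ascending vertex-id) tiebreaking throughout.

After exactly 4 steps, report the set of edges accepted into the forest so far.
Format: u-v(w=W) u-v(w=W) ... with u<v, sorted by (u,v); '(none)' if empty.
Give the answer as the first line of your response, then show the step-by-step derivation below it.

0-1(w=7) 0-4(w=7) 0-5(w=1) 3-6(w=8)

step 1: add edge 0-5 (w=1); MST = {0-5(w=1)}
step 2: add edge 0-1 (w=7); MST = {0-1(w=7) 0-5(w=1)}
step 3: add edge 0-4 (w=7); MST = {0-1(w=7) 0-4(w=7) 0-5(w=1)}
step 4: add edge 3-6 (w=8); MST = {0-1(w=7) 0-4(w=7) 0-5(w=1) 3-6(w=8)}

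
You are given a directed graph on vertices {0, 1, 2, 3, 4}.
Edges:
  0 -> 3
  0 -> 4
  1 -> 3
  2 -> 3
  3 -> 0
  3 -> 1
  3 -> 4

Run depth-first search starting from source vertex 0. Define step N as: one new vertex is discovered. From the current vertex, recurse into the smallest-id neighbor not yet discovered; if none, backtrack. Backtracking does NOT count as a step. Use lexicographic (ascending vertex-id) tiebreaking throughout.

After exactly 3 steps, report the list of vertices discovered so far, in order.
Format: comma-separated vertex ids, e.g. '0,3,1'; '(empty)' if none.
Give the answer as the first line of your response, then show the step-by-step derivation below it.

0,3,1

step 1: discover 0; path=0; order=0
step 2: discover 3; path=0>3; order=0,3
step 3: discover 1; path=0>3>1; order=0,3,1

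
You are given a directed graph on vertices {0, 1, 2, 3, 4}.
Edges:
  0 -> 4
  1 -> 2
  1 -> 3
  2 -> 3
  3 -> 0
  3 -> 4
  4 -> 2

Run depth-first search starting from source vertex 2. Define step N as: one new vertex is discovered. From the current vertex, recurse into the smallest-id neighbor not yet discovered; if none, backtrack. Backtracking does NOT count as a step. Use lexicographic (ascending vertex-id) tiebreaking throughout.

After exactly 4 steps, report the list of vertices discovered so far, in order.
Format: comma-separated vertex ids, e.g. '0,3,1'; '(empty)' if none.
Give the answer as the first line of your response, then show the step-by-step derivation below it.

2,3,0,4

step 1: discover 2; path=2; order=2
step 2: discover 3; path=2>3; order=2,3
step 3: discover 0; path=2>3>0; order=2,3,0
step 4: discover 4; path=2>3>0>4; order=2,3,0,4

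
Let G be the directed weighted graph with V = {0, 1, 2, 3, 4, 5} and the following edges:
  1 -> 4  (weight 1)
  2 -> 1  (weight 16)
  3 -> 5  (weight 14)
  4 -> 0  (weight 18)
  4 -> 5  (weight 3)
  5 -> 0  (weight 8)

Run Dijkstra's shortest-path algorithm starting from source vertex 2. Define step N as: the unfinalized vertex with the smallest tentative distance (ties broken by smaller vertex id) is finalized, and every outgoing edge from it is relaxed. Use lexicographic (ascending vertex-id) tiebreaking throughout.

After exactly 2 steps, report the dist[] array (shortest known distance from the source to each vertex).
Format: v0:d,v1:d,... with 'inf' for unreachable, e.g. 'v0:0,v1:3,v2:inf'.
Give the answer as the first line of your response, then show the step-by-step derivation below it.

v0:inf,v1:16,v2:0,v3:inf,v4:17,v5:inf

step 1: dist = v0:inf,v1:16,v2:0,v3:inf,v4:inf,v5:inf
step 2: dist = v0:inf,v1:16,v2:0,v3:inf,v4:17,v5:inf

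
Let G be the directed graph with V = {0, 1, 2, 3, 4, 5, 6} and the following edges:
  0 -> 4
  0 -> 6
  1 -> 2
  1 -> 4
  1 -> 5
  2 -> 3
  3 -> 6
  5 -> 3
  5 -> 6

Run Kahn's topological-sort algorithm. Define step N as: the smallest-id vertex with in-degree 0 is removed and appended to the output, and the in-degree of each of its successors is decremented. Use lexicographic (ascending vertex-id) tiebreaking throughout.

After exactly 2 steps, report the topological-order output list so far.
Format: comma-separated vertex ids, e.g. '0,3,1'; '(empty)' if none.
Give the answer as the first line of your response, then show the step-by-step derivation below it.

0,1

step 1: output 0; order=[0]; indeg=(0,0,1,2,1,1,2)
step 2: output 1; order=[0,1]; indeg=(0,0,0,2,0,0,2)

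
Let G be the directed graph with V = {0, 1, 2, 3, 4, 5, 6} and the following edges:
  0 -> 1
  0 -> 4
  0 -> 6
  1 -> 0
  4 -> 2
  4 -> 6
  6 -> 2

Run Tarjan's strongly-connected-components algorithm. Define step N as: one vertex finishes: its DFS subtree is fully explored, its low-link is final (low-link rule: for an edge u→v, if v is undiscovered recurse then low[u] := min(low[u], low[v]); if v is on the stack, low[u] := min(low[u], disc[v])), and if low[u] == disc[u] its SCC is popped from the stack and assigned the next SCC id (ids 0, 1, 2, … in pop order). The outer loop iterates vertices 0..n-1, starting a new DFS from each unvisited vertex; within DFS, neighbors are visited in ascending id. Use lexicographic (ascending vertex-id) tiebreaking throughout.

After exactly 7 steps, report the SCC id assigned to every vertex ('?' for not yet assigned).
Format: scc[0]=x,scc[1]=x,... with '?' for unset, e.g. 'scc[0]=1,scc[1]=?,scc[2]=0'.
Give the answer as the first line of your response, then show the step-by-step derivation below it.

scc[0]=3,scc[1]=3,scc[2]=0,scc[3]=4,scc[4]=2,scc[5]=5,scc[6]=1

step 1: low=(low[0]=0,low[1]=0,low[2]=?,low[3]=?,low[4]=?,low[5]=?,low[6]=?); scc=(scc[0]=?,scc[1]=?,scc[2]=?,scc[3]=?,scc[4]=?,scc[5]=?,scc[6]=?)
step 2: low=(low[0]=0,low[1]=0,low[2]=3,low[3]=?,low[4]=2,low[5]=?,low[6]=?); scc=(scc[0]=?,scc[1]=?,scc[2]=0,scc[3]=?,scc[4]=?,scc[5]=?,scc[6]=?)
step 3: low=(low[0]=0,low[1]=0,low[2]=3,low[3]=?,low[4]=2,low[5]=?,low[6]=4); scc=(scc[0]=?,scc[1]=?,scc[2]=0,scc[3]=?,scc[4]=?,scc[5]=?,scc[6]=1)
step 4: low=(low[0]=0,low[1]=0,low[2]=3,low[3]=?,low[4]=2,low[5]=?,low[6]=4); scc=(scc[0]=?,scc[1]=?,scc[2]=0,scc[3]=?,scc[4]=2,scc[5]=?,scc[6]=1)
step 5: low=(low[0]=0,low[1]=0,low[2]=3,low[3]=?,low[4]=2,low[5]=?,low[6]=4); scc=(scc[0]=3,scc[1]=3,scc[2]=0,scc[3]=?,scc[4]=2,scc[5]=?,scc[6]=1)
step 6: low=(low[0]=0,low[1]=0,low[2]=3,low[3]=5,low[4]=2,low[5]=?,low[6]=4); scc=(scc[0]=3,scc[1]=3,scc[2]=0,scc[3]=4,scc[4]=2,scc[5]=?,scc[6]=1)
step 7: low=(low[0]=0,low[1]=0,low[2]=3,low[3]=5,low[4]=2,low[5]=6,low[6]=4); scc=(scc[0]=3,scc[1]=3,scc[2]=0,scc[3]=4,scc[4]=2,scc[5]=5,scc[6]=1)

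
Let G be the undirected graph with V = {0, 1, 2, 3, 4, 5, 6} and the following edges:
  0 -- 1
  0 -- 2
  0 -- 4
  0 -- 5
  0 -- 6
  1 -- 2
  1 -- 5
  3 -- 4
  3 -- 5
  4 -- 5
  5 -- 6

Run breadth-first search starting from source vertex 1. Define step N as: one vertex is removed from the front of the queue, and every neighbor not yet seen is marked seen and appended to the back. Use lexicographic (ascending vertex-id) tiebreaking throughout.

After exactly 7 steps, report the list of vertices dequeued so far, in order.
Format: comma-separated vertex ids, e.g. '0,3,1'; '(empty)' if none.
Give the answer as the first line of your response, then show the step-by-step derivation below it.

1,0,2,5,4,6,3

step 1: dequeue 1; queue=[0,2,5]; order=1
step 2: dequeue 0; queue=[2,5,4,6]; order=1,0
step 3: dequeue 2; queue=[5,4,6]; order=1,0,2
step 4: dequeue 5; queue=[4,6,3]; order=1,0,2,5
step 5: dequeue 4; queue=[6,3]; order=1,0,2,5,4
step 6: dequeue 6; queue=[3]; order=1,0,2,5,4,6
step 7: dequeue 3; queue=[(empty)]; order=1,0,2,5,4,6,3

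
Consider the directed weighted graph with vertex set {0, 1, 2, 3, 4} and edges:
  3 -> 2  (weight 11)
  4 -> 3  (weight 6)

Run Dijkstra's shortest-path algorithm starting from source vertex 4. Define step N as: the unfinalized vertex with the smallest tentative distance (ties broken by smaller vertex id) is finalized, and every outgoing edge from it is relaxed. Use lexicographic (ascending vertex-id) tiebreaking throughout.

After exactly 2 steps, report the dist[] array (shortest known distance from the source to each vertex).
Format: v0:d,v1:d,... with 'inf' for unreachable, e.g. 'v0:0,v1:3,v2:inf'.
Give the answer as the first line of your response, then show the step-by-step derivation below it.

v0:inf,v1:inf,v2:17,v3:6,v4:0

step 1: dist = v0:inf,v1:inf,v2:inf,v3:6,v4:0
step 2: dist = v0:inf,v1:inf,v2:17,v3:6,v4:0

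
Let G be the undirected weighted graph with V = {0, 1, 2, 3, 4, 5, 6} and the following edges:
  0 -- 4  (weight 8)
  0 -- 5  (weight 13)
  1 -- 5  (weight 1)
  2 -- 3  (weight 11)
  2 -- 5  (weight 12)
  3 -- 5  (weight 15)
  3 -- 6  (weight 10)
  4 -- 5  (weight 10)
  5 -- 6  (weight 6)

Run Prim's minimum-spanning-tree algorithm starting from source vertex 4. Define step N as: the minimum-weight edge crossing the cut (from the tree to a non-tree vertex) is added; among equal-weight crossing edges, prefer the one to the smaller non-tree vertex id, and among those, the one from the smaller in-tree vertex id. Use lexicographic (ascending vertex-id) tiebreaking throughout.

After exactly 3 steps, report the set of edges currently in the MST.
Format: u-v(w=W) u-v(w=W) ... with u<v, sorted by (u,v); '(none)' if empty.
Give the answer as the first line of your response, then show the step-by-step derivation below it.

0-4(w=8) 1-5(w=1) 4-5(w=10)

step 1: add edge 0-4 (w=8); MST = {0-4(w=8)}
step 2: add edge 4-5 (w=10); MST = {0-4(w=8) 4-5(w=10)}
step 3: add edge 1-5 (w=1); MST = {0-4(w=8) 1-5(w=1) 4-5(w=10)}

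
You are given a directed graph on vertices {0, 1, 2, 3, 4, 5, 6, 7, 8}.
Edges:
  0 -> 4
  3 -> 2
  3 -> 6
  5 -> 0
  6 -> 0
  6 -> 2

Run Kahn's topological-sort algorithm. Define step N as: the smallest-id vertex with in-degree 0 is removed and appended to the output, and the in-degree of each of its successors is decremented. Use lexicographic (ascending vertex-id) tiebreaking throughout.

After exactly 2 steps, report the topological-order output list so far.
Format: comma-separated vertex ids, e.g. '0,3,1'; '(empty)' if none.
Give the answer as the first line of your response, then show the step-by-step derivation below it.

1,3

step 1: output 1; order=[1]; indeg=(2,0,2,0,1,0,1,0,0)
step 2: output 3; order=[1,3]; indeg=(2,0,1,0,1,0,0,0,0)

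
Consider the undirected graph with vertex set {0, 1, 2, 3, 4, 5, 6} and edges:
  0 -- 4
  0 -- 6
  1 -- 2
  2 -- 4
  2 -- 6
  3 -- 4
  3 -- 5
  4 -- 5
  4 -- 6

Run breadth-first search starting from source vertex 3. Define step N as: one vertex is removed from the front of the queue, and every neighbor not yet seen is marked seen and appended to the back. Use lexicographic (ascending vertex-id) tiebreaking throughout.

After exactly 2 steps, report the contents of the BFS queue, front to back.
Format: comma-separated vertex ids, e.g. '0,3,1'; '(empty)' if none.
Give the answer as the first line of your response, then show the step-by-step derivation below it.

5,0,2,6

step 1: dequeue 3; queue=[4,5]; order=3
step 2: dequeue 4; queue=[5,0,2,6]; order=3,4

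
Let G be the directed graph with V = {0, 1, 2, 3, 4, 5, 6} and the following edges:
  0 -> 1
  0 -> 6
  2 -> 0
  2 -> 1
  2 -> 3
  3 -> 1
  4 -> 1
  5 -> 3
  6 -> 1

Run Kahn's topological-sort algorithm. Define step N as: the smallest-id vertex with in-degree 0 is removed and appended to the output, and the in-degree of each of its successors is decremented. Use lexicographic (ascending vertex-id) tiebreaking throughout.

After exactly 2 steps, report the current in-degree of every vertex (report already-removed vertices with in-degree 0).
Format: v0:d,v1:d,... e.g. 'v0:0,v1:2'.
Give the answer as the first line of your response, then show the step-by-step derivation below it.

v0:0,v1:3,v2:0,v3:1,v4:0,v5:0,v6:0

step 1: output 2; order=[2]; indeg=(0,4,0,1,0,0,1)
step 2: output 0; order=[2,0]; indeg=(0,3,0,1,0,0,0)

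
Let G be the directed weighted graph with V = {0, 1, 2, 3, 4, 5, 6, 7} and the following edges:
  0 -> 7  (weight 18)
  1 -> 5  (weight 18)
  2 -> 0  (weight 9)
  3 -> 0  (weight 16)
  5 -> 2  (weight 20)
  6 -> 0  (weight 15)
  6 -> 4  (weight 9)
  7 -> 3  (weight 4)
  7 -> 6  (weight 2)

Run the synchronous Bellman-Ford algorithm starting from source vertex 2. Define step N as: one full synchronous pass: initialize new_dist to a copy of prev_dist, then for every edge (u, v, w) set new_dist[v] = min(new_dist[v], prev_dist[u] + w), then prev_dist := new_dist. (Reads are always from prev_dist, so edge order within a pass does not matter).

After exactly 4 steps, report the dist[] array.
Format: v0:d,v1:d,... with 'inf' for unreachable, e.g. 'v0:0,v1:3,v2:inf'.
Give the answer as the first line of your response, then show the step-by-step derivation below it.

v0:9,v1:inf,v2:0,v3:31,v4:38,v5:inf,v6:29,v7:27

step 1: dist = v0:9,v1:inf,v2:0,v3:inf,v4:inf,v5:inf,v6:inf,v7:inf
step 2: dist = v0:9,v1:inf,v2:0,v3:inf,v4:inf,v5:inf,v6:inf,v7:27
step 3: dist = v0:9,v1:inf,v2:0,v3:31,v4:inf,v5:inf,v6:29,v7:27
step 4: dist = v0:9,v1:inf,v2:0,v3:31,v4:38,v5:inf,v6:29,v7:27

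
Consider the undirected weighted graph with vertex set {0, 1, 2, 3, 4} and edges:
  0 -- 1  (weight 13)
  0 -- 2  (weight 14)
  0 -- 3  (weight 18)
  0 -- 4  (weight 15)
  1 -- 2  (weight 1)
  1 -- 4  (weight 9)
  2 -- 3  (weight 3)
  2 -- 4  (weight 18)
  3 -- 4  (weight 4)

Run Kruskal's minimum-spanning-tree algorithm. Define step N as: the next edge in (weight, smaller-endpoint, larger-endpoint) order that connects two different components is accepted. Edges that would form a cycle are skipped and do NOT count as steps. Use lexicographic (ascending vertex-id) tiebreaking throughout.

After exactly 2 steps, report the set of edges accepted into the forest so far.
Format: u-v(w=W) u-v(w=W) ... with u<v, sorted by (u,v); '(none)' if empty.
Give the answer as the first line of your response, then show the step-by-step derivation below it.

1-2(w=1) 2-3(w=3)

step 1: add edge 1-2 (w=1); MST = {1-2(w=1)}
step 2: add edge 2-3 (w=3); MST = {1-2(w=1) 2-3(w=3)}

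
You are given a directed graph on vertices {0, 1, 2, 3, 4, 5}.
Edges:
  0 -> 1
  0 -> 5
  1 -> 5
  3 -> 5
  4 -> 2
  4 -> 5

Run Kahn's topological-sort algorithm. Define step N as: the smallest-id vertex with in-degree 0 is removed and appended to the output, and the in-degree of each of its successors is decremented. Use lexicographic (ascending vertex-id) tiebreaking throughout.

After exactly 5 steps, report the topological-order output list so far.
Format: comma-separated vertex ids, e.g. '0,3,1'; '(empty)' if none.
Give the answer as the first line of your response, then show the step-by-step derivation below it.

0,1,3,4,2

step 1: output 0; order=[0]; indeg=(0,0,1,0,0,3)
step 2: output 1; order=[0,1]; indeg=(0,0,1,0,0,2)
step 3: output 3; order=[0,1,3]; indeg=(0,0,1,0,0,1)
step 4: output 4; order=[0,1,3,4]; indeg=(0,0,0,0,0,0)
step 5: output 2; order=[0,1,3,4,2]; indeg=(0,0,0,0,0,0)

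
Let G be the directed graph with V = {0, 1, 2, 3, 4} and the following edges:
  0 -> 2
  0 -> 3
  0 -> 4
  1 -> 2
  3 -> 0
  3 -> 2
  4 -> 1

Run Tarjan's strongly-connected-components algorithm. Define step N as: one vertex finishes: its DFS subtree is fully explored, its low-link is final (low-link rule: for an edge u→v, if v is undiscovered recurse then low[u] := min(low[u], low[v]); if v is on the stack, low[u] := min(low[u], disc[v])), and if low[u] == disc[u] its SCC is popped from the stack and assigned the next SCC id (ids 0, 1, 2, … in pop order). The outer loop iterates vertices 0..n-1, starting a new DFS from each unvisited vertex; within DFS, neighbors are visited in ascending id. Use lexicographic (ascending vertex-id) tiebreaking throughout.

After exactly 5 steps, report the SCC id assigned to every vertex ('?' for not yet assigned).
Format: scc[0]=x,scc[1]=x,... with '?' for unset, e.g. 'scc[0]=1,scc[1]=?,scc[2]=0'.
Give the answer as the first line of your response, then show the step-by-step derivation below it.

scc[0]=3,scc[1]=1,scc[2]=0,scc[3]=3,scc[4]=2

step 1: low=(low[0]=0,low[1]=?,low[2]=1,low[3]=?,low[4]=?); scc=(scc[0]=?,scc[1]=?,scc[2]=0,scc[3]=?,scc[4]=?)
step 2: low=(low[0]=0,low[1]=?,low[2]=1,low[3]=0,low[4]=?); scc=(scc[0]=?,scc[1]=?,scc[2]=0,scc[3]=?,scc[4]=?)
step 3: low=(low[0]=0,low[1]=4,low[2]=1,low[3]=0,low[4]=3); scc=(scc[0]=?,scc[1]=1,scc[2]=0,scc[3]=?,scc[4]=?)
step 4: low=(low[0]=0,low[1]=4,low[2]=1,low[3]=0,low[4]=3); scc=(scc[0]=?,scc[1]=1,scc[2]=0,scc[3]=?,scc[4]=2)
step 5: low=(low[0]=0,low[1]=4,low[2]=1,low[3]=0,low[4]=3); scc=(scc[0]=3,scc[1]=1,scc[2]=0,scc[3]=3,scc[4]=2)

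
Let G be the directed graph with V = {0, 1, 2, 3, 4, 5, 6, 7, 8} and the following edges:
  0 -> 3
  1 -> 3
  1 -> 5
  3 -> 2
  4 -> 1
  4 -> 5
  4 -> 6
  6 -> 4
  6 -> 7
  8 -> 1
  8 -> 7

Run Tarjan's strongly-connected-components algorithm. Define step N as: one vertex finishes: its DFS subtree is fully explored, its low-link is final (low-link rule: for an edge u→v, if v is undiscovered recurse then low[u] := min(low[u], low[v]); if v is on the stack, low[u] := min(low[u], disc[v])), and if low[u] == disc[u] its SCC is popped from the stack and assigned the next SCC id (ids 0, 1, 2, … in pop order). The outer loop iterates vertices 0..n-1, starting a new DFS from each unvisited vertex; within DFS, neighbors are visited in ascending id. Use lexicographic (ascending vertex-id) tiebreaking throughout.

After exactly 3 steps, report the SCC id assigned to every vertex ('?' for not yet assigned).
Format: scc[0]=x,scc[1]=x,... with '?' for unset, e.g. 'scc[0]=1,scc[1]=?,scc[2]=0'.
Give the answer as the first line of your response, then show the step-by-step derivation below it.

scc[0]=2,scc[1]=?,scc[2]=0,scc[3]=1,scc[4]=?,scc[5]=?,scc[6]=?,scc[7]=?,scc[8]=?

step 1: low=(low[0]=0,low[1]=?,low[2]=2,low[3]=1,low[4]=?,low[5]=?,low[6]=?,low[7]=?,low[8]=?); scc=(scc[0]=?,scc[1]=?,scc[2]=0,scc[3]=?,scc[4]=?,scc[5]=?,scc[6]=?,scc[7]=?,scc[8]=?)
step 2: low=(low[0]=0,low[1]=?,low[2]=2,low[3]=1,low[4]=?,low[5]=?,low[6]=?,low[7]=?,low[8]=?); scc=(scc[0]=?,scc[1]=?,scc[2]=0,scc[3]=1,scc[4]=?,scc[5]=?,scc[6]=?,scc[7]=?,scc[8]=?)
step 3: low=(low[0]=0,low[1]=?,low[2]=2,low[3]=1,low[4]=?,low[5]=?,low[6]=?,low[7]=?,low[8]=?); scc=(scc[0]=2,scc[1]=?,scc[2]=0,scc[3]=1,scc[4]=?,scc[5]=?,scc[6]=?,scc[7]=?,scc[8]=?)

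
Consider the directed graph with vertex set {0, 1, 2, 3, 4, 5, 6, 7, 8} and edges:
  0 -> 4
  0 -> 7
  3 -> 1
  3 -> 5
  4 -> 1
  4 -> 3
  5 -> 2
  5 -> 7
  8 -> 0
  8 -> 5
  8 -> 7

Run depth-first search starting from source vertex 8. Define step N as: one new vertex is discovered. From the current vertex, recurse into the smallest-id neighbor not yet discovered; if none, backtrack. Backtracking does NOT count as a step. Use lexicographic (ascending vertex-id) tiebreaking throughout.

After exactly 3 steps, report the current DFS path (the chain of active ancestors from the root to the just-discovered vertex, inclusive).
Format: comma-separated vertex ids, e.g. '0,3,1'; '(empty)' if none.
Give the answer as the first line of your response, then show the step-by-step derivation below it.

8,0,4

step 1: discover 8; path=8; order=8
step 2: discover 0; path=8>0; order=8,0
step 3: discover 4; path=8>0>4; order=8,0,4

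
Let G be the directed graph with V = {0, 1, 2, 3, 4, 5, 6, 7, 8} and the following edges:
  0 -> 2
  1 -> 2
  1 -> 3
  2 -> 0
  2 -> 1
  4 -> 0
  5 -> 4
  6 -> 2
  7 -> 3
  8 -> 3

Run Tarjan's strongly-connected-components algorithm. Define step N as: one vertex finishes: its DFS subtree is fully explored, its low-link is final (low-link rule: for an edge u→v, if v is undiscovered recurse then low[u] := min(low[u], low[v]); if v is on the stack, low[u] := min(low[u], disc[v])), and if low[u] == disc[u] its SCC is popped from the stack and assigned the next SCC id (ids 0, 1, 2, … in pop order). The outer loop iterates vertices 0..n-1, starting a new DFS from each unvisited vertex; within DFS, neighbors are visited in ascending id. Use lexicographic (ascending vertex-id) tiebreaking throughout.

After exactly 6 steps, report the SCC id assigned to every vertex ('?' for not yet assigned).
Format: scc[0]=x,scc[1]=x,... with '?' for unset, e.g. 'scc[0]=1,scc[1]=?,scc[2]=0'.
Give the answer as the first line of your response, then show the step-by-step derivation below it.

scc[0]=1,scc[1]=1,scc[2]=1,scc[3]=0,scc[4]=2,scc[5]=3,scc[6]=?,scc[7]=?,scc[8]=?

step 1: low=(low[0]=0,low[1]=1,low[2]=0,low[3]=3,low[4]=?,low[5]=?,low[6]=?,low[7]=?,low[8]=?); scc=(scc[0]=?,scc[1]=?,scc[2]=?,scc[3]=0,scc[4]=?,scc[5]=?,scc[6]=?,scc[7]=?,scc[8]=?)
step 2: low=(low[0]=0,low[1]=1,low[2]=0,low[3]=3,low[4]=?,low[5]=?,low[6]=?,low[7]=?,low[8]=?); scc=(scc[0]=?,scc[1]=?,scc[2]=?,scc[3]=0,scc[4]=?,scc[5]=?,scc[6]=?,scc[7]=?,scc[8]=?)
step 3: low=(low[0]=0,low[1]=1,low[2]=0,low[3]=3,low[4]=?,low[5]=?,low[6]=?,low[7]=?,low[8]=?); scc=(scc[0]=?,scc[1]=?,scc[2]=?,scc[3]=0,scc[4]=?,scc[5]=?,scc[6]=?,scc[7]=?,scc[8]=?)
step 4: low=(low[0]=0,low[1]=1,low[2]=0,low[3]=3,low[4]=?,low[5]=?,low[6]=?,low[7]=?,low[8]=?); scc=(scc[0]=1,scc[1]=1,scc[2]=1,scc[3]=0,scc[4]=?,scc[5]=?,scc[6]=?,scc[7]=?,scc[8]=?)
step 5: low=(low[0]=0,low[1]=1,low[2]=0,low[3]=3,low[4]=4,low[5]=?,low[6]=?,low[7]=?,low[8]=?); scc=(scc[0]=1,scc[1]=1,scc[2]=1,scc[3]=0,scc[4]=2,scc[5]=?,scc[6]=?,scc[7]=?,scc[8]=?)
step 6: low=(low[0]=0,low[1]=1,low[2]=0,low[3]=3,low[4]=4,low[5]=5,low[6]=?,low[7]=?,low[8]=?); scc=(scc[0]=1,scc[1]=1,scc[2]=1,scc[3]=0,scc[4]=2,scc[5]=3,scc[6]=?,scc[7]=?,scc[8]=?)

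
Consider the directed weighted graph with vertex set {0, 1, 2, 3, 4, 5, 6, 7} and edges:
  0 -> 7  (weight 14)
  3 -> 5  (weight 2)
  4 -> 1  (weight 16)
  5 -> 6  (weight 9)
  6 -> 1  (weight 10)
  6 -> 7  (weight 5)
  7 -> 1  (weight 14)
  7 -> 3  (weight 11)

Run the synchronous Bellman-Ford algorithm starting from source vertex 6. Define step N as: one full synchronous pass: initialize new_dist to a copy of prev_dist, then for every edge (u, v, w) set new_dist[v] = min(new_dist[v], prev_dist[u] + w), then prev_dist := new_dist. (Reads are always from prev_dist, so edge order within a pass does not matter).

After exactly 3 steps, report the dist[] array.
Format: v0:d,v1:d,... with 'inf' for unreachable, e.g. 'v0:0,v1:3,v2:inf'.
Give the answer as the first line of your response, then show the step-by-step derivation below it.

v0:inf,v1:10,v2:inf,v3:16,v4:inf,v5:18,v6:0,v7:5

step 1: dist = v0:inf,v1:10,v2:inf,v3:inf,v4:inf,v5:inf,v6:0,v7:5
step 2: dist = v0:inf,v1:10,v2:inf,v3:16,v4:inf,v5:inf,v6:0,v7:5
step 3: dist = v0:inf,v1:10,v2:inf,v3:16,v4:inf,v5:18,v6:0,v7:5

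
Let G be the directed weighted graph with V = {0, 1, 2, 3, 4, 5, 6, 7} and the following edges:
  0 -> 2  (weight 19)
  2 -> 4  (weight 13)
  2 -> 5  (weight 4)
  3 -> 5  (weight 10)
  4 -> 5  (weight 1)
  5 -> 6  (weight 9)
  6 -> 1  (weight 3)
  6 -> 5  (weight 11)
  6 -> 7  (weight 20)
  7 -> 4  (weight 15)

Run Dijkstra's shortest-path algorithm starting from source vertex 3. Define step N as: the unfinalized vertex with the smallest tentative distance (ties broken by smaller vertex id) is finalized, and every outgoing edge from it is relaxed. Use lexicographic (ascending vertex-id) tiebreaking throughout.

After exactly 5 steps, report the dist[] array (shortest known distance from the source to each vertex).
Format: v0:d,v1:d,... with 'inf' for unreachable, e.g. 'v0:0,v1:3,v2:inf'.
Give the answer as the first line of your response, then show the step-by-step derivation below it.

v0:inf,v1:22,v2:inf,v3:0,v4:54,v5:10,v6:19,v7:39

step 1: dist = v0:inf,v1:inf,v2:inf,v3:0,v4:inf,v5:10,v6:inf,v7:inf
step 2: dist = v0:inf,v1:inf,v2:inf,v3:0,v4:inf,v5:10,v6:19,v7:inf
step 3: dist = v0:inf,v1:22,v2:inf,v3:0,v4:inf,v5:10,v6:19,v7:39
step 4: dist = v0:inf,v1:22,v2:inf,v3:0,v4:inf,v5:10,v6:19,v7:39
step 5: dist = v0:inf,v1:22,v2:inf,v3:0,v4:54,v5:10,v6:19,v7:39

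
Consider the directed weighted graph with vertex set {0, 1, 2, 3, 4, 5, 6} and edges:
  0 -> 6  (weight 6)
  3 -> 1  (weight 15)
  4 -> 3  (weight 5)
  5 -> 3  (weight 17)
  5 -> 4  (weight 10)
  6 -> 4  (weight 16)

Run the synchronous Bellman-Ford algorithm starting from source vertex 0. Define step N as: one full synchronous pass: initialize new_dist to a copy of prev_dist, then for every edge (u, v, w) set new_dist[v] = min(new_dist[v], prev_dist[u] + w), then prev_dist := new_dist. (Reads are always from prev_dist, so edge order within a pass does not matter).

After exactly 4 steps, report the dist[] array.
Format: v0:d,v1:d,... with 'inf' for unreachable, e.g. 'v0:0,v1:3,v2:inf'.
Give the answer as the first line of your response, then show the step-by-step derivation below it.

v0:0,v1:42,v2:inf,v3:27,v4:22,v5:inf,v6:6

step 1: dist = v0:0,v1:inf,v2:inf,v3:inf,v4:inf,v5:inf,v6:6
step 2: dist = v0:0,v1:inf,v2:inf,v3:inf,v4:22,v5:inf,v6:6
step 3: dist = v0:0,v1:inf,v2:inf,v3:27,v4:22,v5:inf,v6:6
step 4: dist = v0:0,v1:42,v2:inf,v3:27,v4:22,v5:inf,v6:6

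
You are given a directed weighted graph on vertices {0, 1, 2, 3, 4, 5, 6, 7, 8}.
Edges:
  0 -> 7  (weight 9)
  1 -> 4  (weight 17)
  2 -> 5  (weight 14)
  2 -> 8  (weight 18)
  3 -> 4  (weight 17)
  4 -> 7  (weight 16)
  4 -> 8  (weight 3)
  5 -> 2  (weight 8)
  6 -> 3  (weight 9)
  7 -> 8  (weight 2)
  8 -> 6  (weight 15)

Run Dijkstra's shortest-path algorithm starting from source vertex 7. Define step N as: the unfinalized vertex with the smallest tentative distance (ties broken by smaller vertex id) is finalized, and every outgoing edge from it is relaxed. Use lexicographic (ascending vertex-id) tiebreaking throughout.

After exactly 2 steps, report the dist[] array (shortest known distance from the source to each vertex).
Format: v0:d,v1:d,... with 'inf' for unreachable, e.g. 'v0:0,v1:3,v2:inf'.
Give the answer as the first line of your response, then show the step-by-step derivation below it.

v0:inf,v1:inf,v2:inf,v3:inf,v4:inf,v5:inf,v6:17,v7:0,v8:2

step 1: dist = v0:inf,v1:inf,v2:inf,v3:inf,v4:inf,v5:inf,v6:inf,v7:0,v8:2
step 2: dist = v0:inf,v1:inf,v2:inf,v3:inf,v4:inf,v5:inf,v6:17,v7:0,v8:2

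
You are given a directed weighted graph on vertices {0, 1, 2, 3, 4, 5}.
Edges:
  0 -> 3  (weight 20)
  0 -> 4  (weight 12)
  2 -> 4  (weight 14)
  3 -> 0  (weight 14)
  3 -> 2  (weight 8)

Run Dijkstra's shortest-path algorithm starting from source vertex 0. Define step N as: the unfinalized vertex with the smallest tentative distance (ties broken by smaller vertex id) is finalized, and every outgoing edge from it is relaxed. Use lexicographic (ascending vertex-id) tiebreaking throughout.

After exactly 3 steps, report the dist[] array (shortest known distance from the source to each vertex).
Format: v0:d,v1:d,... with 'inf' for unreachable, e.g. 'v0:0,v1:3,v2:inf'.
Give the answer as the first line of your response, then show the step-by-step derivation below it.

v0:0,v1:inf,v2:28,v3:20,v4:12,v5:inf

step 1: dist = v0:0,v1:inf,v2:inf,v3:20,v4:12,v5:inf
step 2: dist = v0:0,v1:inf,v2:inf,v3:20,v4:12,v5:inf
step 3: dist = v0:0,v1:inf,v2:28,v3:20,v4:12,v5:inf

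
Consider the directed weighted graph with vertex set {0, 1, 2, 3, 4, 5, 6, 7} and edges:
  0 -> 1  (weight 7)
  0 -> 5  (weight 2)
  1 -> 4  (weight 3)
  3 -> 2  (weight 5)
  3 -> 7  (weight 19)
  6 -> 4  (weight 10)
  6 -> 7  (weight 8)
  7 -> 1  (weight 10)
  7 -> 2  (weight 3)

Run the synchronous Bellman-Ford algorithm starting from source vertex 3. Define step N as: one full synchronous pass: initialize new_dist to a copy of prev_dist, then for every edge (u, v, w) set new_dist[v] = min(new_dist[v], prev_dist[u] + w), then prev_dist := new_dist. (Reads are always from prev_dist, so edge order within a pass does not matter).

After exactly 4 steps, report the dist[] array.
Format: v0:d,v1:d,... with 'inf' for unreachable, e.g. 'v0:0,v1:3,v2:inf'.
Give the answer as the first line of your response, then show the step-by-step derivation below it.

v0:inf,v1:29,v2:5,v3:0,v4:32,v5:inf,v6:inf,v7:19

step 1: dist = v0:inf,v1:inf,v2:5,v3:0,v4:inf,v5:inf,v6:inf,v7:19
step 2: dist = v0:inf,v1:29,v2:5,v3:0,v4:inf,v5:inf,v6:inf,v7:19
step 3: dist = v0:inf,v1:29,v2:5,v3:0,v4:32,v5:inf,v6:inf,v7:19
step 4: dist = v0:inf,v1:29,v2:5,v3:0,v4:32,v5:inf,v6:inf,v7:19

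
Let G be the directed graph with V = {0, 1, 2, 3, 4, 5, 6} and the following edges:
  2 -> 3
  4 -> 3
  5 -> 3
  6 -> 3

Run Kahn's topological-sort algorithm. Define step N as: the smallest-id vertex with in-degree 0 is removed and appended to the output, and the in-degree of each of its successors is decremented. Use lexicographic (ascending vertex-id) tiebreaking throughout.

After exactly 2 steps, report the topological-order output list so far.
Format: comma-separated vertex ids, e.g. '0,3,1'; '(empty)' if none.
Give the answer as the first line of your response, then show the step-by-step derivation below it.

0,1

step 1: output 0; order=[0]; indeg=(0,0,0,4,0,0,0)
step 2: output 1; order=[0,1]; indeg=(0,0,0,4,0,0,0)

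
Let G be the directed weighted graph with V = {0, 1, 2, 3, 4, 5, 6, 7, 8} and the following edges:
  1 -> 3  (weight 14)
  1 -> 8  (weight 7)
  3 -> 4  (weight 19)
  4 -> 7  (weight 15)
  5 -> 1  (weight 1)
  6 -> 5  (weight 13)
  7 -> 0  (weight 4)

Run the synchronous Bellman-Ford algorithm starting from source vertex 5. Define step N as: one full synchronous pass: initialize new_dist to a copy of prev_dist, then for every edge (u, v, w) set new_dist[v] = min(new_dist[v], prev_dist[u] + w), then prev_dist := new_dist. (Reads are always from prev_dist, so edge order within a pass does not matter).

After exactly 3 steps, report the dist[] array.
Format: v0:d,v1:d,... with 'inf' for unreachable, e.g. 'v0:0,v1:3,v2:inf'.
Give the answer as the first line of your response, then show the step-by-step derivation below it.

v0:inf,v1:1,v2:inf,v3:15,v4:34,v5:0,v6:inf,v7:inf,v8:8

step 1: dist = v0:inf,v1:1,v2:inf,v3:inf,v4:inf,v5:0,v6:inf,v7:inf,v8:inf
step 2: dist = v0:inf,v1:1,v2:inf,v3:15,v4:inf,v5:0,v6:inf,v7:inf,v8:8
step 3: dist = v0:inf,v1:1,v2:inf,v3:15,v4:34,v5:0,v6:inf,v7:inf,v8:8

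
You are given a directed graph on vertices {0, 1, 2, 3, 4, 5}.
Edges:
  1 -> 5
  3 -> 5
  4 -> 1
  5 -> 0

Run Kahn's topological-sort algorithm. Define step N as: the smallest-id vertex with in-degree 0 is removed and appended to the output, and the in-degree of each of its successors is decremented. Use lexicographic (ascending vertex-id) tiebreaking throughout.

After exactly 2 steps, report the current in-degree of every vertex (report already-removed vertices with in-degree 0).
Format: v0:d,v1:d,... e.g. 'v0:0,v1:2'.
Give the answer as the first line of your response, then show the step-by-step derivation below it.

v0:1,v1:1,v2:0,v3:0,v4:0,v5:1

step 1: output 2; order=[2]; indeg=(1,1,0,0,0,2)
step 2: output 3; order=[2,3]; indeg=(1,1,0,0,0,1)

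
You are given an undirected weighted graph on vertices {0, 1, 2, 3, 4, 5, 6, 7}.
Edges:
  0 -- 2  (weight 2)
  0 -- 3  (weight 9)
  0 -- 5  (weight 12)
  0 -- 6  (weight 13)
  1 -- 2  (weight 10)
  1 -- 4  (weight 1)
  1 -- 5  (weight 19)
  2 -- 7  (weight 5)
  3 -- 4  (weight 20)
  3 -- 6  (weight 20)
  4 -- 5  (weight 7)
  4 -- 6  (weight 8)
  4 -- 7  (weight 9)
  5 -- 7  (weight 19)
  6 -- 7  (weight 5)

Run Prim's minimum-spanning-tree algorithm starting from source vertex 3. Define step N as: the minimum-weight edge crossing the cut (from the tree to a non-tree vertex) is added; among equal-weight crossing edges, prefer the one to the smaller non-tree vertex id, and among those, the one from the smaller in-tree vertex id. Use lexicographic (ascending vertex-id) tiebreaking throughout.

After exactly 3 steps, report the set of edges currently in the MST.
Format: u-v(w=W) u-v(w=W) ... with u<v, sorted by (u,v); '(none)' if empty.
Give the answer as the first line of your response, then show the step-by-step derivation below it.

0-2(w=2) 0-3(w=9) 2-7(w=5)

step 1: add edge 0-3 (w=9); MST = {0-3(w=9)}
step 2: add edge 0-2 (w=2); MST = {0-2(w=2) 0-3(w=9)}
step 3: add edge 2-7 (w=5); MST = {0-2(w=2) 0-3(w=9) 2-7(w=5)}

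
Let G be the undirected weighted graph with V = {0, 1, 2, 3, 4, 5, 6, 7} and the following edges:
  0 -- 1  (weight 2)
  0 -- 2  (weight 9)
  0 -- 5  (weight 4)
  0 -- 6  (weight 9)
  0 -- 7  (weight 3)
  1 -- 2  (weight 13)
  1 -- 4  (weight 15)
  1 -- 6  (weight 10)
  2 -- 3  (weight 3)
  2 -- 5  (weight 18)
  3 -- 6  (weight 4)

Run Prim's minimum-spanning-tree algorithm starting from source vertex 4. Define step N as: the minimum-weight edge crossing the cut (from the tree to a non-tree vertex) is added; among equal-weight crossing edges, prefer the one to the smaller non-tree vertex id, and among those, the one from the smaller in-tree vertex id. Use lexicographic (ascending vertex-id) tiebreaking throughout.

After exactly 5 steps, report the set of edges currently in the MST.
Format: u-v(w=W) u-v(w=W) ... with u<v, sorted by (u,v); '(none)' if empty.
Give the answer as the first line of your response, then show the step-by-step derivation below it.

0-1(w=2) 0-2(w=9) 0-5(w=4) 0-7(w=3) 1-4(w=15)

step 1: add edge 1-4 (w=15); MST = {1-4(w=15)}
step 2: add edge 0-1 (w=2); MST = {0-1(w=2) 1-4(w=15)}
step 3: add edge 0-7 (w=3); MST = {0-1(w=2) 0-7(w=3) 1-4(w=15)}
step 4: add edge 0-5 (w=4); MST = {0-1(w=2) 0-5(w=4) 0-7(w=3) 1-4(w=15)}
step 5: add edge 0-2 (w=9); MST = {0-1(w=2) 0-2(w=9) 0-5(w=4) 0-7(w=3) 1-4(w=15)}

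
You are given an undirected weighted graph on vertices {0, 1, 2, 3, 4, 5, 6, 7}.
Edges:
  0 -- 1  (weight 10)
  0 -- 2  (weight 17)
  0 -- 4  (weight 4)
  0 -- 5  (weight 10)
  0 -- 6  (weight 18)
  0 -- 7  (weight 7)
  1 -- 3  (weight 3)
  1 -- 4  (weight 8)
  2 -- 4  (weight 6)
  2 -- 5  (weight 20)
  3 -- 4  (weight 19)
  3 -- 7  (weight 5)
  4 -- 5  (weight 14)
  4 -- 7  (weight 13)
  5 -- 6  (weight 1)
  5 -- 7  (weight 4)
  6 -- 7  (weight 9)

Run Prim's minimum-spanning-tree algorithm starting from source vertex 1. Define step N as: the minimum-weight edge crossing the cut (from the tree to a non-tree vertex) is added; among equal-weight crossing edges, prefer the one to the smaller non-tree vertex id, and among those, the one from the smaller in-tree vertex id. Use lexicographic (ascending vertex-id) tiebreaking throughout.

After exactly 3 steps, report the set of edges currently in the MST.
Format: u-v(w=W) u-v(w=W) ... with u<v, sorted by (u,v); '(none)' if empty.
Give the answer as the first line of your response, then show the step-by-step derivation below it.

1-3(w=3) 3-7(w=5) 5-7(w=4)

step 1: add edge 1-3 (w=3); MST = {1-3(w=3)}
step 2: add edge 3-7 (w=5); MST = {1-3(w=3) 3-7(w=5)}
step 3: add edge 5-7 (w=4); MST = {1-3(w=3) 3-7(w=5) 5-7(w=4)}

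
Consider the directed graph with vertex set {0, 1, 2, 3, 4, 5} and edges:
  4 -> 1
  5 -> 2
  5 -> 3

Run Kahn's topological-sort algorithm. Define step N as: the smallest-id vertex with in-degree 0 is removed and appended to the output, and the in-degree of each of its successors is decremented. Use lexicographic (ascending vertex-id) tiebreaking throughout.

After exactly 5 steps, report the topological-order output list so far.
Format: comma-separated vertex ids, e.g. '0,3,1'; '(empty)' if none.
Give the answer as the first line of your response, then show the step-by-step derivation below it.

0,4,1,5,2

step 1: output 0; order=[0]; indeg=(0,1,1,1,0,0)
step 2: output 4; order=[0,4]; indeg=(0,0,1,1,0,0)
step 3: output 1; order=[0,4,1]; indeg=(0,0,1,1,0,0)
step 4: output 5; order=[0,4,1,5]; indeg=(0,0,0,0,0,0)
step 5: output 2; order=[0,4,1,5,2]; indeg=(0,0,0,0,0,0)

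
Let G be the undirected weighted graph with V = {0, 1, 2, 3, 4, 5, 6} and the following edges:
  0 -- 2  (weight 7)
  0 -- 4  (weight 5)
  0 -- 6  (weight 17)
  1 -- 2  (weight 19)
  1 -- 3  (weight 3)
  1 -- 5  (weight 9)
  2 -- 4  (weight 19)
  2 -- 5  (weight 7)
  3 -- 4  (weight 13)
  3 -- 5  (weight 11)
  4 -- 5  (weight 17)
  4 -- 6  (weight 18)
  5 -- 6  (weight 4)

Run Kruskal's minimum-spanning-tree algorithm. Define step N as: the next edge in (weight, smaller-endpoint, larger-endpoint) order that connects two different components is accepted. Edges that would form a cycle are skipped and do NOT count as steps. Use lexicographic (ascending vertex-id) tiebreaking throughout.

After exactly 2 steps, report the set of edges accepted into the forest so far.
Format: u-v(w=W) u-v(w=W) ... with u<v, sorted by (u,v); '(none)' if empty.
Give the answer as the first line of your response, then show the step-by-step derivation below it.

1-3(w=3) 5-6(w=4)

step 1: add edge 1-3 (w=3); MST = {1-3(w=3)}
step 2: add edge 5-6 (w=4); MST = {1-3(w=3) 5-6(w=4)}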